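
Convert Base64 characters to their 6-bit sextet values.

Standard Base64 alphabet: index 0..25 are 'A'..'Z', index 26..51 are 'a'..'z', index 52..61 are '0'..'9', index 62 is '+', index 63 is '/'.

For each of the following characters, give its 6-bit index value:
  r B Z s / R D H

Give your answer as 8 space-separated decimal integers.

'r': a..z range, 26 + ord('r') − ord('a') = 43
'B': A..Z range, ord('B') − ord('A') = 1
'Z': A..Z range, ord('Z') − ord('A') = 25
's': a..z range, 26 + ord('s') − ord('a') = 44
'/': index 63
'R': A..Z range, ord('R') − ord('A') = 17
'D': A..Z range, ord('D') − ord('A') = 3
'H': A..Z range, ord('H') − ord('A') = 7

Answer: 43 1 25 44 63 17 3 7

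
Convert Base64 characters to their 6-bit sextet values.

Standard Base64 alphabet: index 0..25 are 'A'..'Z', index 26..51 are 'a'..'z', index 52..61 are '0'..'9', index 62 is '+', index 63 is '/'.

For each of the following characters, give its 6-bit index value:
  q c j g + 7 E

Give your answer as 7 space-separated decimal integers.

'q': a..z range, 26 + ord('q') − ord('a') = 42
'c': a..z range, 26 + ord('c') − ord('a') = 28
'j': a..z range, 26 + ord('j') − ord('a') = 35
'g': a..z range, 26 + ord('g') − ord('a') = 32
'+': index 62
'7': 0..9 range, 52 + ord('7') − ord('0') = 59
'E': A..Z range, ord('E') − ord('A') = 4

Answer: 42 28 35 32 62 59 4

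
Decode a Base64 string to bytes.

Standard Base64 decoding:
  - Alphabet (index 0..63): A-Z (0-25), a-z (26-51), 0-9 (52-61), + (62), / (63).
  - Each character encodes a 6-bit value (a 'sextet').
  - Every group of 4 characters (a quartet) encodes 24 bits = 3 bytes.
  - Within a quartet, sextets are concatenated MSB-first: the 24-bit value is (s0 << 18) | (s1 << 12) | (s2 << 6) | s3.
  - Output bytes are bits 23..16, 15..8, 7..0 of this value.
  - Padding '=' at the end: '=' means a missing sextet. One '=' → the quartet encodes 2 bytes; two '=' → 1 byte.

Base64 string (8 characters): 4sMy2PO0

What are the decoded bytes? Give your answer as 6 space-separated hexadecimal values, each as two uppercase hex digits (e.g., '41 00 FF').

After char 0 ('4'=56): chars_in_quartet=1 acc=0x38 bytes_emitted=0
After char 1 ('s'=44): chars_in_quartet=2 acc=0xE2C bytes_emitted=0
After char 2 ('M'=12): chars_in_quartet=3 acc=0x38B0C bytes_emitted=0
After char 3 ('y'=50): chars_in_quartet=4 acc=0xE2C332 -> emit E2 C3 32, reset; bytes_emitted=3
After char 4 ('2'=54): chars_in_quartet=1 acc=0x36 bytes_emitted=3
After char 5 ('P'=15): chars_in_quartet=2 acc=0xD8F bytes_emitted=3
After char 6 ('O'=14): chars_in_quartet=3 acc=0x363CE bytes_emitted=3
After char 7 ('0'=52): chars_in_quartet=4 acc=0xD8F3B4 -> emit D8 F3 B4, reset; bytes_emitted=6

Answer: E2 C3 32 D8 F3 B4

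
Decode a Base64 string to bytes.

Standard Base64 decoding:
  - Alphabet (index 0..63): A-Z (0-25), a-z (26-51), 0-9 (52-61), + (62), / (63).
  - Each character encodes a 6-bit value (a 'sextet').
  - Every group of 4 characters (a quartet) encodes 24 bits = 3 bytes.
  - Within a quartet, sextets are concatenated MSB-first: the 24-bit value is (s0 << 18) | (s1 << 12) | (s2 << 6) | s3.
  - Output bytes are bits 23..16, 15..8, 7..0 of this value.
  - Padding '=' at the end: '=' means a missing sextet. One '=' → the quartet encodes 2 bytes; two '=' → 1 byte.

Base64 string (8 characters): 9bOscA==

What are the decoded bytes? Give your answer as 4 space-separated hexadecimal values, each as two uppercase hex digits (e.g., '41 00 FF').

After char 0 ('9'=61): chars_in_quartet=1 acc=0x3D bytes_emitted=0
After char 1 ('b'=27): chars_in_quartet=2 acc=0xF5B bytes_emitted=0
After char 2 ('O'=14): chars_in_quartet=3 acc=0x3D6CE bytes_emitted=0
After char 3 ('s'=44): chars_in_quartet=4 acc=0xF5B3AC -> emit F5 B3 AC, reset; bytes_emitted=3
After char 4 ('c'=28): chars_in_quartet=1 acc=0x1C bytes_emitted=3
After char 5 ('A'=0): chars_in_quartet=2 acc=0x700 bytes_emitted=3
Padding '==': partial quartet acc=0x700 -> emit 70; bytes_emitted=4

Answer: F5 B3 AC 70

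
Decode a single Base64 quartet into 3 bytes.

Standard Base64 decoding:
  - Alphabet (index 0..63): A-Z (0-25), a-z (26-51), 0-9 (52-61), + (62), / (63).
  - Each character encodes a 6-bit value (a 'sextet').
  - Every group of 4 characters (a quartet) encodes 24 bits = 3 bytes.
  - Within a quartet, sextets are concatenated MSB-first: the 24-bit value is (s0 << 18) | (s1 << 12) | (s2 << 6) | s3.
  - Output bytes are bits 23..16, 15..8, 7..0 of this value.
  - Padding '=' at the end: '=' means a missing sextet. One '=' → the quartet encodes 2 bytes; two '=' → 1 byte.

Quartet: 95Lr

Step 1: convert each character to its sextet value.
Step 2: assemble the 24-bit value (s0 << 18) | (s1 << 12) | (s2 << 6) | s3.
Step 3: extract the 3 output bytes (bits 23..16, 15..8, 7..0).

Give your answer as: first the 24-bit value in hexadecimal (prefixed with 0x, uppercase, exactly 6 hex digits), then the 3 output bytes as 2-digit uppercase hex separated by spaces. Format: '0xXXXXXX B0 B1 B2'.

Answer: 0xF792EB F7 92 EB

Derivation:
Sextets: 9=61, 5=57, L=11, r=43
24-bit: (61<<18) | (57<<12) | (11<<6) | 43
      = 0xF40000 | 0x039000 | 0x0002C0 | 0x00002B
      = 0xF792EB
Bytes: (v>>16)&0xFF=F7, (v>>8)&0xFF=92, v&0xFF=EB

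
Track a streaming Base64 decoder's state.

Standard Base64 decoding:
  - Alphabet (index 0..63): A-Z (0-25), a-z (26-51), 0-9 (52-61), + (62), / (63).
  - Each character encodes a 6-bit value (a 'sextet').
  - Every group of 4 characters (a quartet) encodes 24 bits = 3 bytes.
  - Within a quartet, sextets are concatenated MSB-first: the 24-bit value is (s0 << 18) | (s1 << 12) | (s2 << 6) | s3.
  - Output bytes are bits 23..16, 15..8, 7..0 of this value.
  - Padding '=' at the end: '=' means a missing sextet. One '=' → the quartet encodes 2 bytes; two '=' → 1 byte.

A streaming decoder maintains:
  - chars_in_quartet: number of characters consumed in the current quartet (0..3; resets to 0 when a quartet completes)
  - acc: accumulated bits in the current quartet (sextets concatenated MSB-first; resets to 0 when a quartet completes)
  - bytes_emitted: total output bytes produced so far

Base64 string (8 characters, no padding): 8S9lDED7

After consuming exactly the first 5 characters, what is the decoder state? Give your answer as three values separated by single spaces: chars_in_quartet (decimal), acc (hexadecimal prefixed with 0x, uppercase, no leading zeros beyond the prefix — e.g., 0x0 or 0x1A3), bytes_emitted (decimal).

After char 0 ('8'=60): chars_in_quartet=1 acc=0x3C bytes_emitted=0
After char 1 ('S'=18): chars_in_quartet=2 acc=0xF12 bytes_emitted=0
After char 2 ('9'=61): chars_in_quartet=3 acc=0x3C4BD bytes_emitted=0
After char 3 ('l'=37): chars_in_quartet=4 acc=0xF12F65 -> emit F1 2F 65, reset; bytes_emitted=3
After char 4 ('D'=3): chars_in_quartet=1 acc=0x3 bytes_emitted=3

Answer: 1 0x3 3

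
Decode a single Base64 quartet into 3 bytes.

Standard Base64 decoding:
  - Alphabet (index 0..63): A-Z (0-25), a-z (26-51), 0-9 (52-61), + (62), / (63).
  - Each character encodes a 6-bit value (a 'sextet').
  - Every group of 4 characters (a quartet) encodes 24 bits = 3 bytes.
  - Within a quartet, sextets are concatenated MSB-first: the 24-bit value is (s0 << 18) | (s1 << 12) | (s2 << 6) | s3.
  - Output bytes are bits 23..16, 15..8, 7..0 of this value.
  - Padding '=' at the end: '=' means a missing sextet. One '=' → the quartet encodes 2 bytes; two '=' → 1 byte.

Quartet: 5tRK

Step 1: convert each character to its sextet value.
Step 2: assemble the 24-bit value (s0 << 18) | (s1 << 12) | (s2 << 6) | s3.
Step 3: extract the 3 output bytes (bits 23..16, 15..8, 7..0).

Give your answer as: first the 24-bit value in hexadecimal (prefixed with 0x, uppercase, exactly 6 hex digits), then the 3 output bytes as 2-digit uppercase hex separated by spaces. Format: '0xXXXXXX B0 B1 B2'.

Sextets: 5=57, t=45, R=17, K=10
24-bit: (57<<18) | (45<<12) | (17<<6) | 10
      = 0xE40000 | 0x02D000 | 0x000440 | 0x00000A
      = 0xE6D44A
Bytes: (v>>16)&0xFF=E6, (v>>8)&0xFF=D4, v&0xFF=4A

Answer: 0xE6D44A E6 D4 4A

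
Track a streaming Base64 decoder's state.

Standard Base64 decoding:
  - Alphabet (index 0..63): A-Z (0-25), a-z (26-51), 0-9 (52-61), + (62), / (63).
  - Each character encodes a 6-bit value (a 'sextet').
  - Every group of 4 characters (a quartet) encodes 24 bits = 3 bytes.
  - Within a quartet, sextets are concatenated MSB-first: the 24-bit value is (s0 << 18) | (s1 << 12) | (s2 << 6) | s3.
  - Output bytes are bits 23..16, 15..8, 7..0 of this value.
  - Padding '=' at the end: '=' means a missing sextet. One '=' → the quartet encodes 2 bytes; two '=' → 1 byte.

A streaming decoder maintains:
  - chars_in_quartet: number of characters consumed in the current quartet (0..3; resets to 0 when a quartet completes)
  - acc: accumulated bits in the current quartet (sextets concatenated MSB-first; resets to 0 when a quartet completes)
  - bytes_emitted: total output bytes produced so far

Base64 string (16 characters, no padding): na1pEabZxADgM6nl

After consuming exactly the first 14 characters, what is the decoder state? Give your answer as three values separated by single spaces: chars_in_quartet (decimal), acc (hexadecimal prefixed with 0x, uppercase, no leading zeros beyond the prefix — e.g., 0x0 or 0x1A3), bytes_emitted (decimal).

Answer: 2 0x33A 9

Derivation:
After char 0 ('n'=39): chars_in_quartet=1 acc=0x27 bytes_emitted=0
After char 1 ('a'=26): chars_in_quartet=2 acc=0x9DA bytes_emitted=0
After char 2 ('1'=53): chars_in_quartet=3 acc=0x276B5 bytes_emitted=0
After char 3 ('p'=41): chars_in_quartet=4 acc=0x9DAD69 -> emit 9D AD 69, reset; bytes_emitted=3
After char 4 ('E'=4): chars_in_quartet=1 acc=0x4 bytes_emitted=3
After char 5 ('a'=26): chars_in_quartet=2 acc=0x11A bytes_emitted=3
After char 6 ('b'=27): chars_in_quartet=3 acc=0x469B bytes_emitted=3
After char 7 ('Z'=25): chars_in_quartet=4 acc=0x11A6D9 -> emit 11 A6 D9, reset; bytes_emitted=6
After char 8 ('x'=49): chars_in_quartet=1 acc=0x31 bytes_emitted=6
After char 9 ('A'=0): chars_in_quartet=2 acc=0xC40 bytes_emitted=6
After char 10 ('D'=3): chars_in_quartet=3 acc=0x31003 bytes_emitted=6
After char 11 ('g'=32): chars_in_quartet=4 acc=0xC400E0 -> emit C4 00 E0, reset; bytes_emitted=9
After char 12 ('M'=12): chars_in_quartet=1 acc=0xC bytes_emitted=9
After char 13 ('6'=58): chars_in_quartet=2 acc=0x33A bytes_emitted=9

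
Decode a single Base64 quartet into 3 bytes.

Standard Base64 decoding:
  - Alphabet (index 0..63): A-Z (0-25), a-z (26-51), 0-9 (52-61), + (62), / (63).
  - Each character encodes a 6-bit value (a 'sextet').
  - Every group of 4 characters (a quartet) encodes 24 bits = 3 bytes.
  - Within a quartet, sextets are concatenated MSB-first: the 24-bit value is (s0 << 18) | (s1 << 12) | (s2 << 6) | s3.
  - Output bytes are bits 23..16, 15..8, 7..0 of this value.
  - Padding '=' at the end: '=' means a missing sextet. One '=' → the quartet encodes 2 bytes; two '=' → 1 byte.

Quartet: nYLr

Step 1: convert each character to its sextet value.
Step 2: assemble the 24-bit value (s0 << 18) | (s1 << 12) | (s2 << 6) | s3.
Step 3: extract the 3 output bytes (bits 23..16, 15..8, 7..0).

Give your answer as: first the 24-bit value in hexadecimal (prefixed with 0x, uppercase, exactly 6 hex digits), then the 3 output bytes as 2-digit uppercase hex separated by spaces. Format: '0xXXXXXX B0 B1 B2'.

Sextets: n=39, Y=24, L=11, r=43
24-bit: (39<<18) | (24<<12) | (11<<6) | 43
      = 0x9C0000 | 0x018000 | 0x0002C0 | 0x00002B
      = 0x9D82EB
Bytes: (v>>16)&0xFF=9D, (v>>8)&0xFF=82, v&0xFF=EB

Answer: 0x9D82EB 9D 82 EB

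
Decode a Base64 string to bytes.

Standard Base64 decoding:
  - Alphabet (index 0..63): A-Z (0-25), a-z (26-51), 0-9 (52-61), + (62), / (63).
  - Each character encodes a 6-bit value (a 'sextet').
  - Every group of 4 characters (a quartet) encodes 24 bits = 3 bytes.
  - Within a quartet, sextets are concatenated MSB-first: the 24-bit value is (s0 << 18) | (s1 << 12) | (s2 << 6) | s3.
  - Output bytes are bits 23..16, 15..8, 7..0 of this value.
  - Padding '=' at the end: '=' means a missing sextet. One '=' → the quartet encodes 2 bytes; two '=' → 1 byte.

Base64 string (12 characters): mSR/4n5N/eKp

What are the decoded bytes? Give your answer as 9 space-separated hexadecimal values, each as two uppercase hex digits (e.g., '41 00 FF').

Answer: 99 24 7F E2 7E 4D FD E2 A9

Derivation:
After char 0 ('m'=38): chars_in_quartet=1 acc=0x26 bytes_emitted=0
After char 1 ('S'=18): chars_in_quartet=2 acc=0x992 bytes_emitted=0
After char 2 ('R'=17): chars_in_quartet=3 acc=0x26491 bytes_emitted=0
After char 3 ('/'=63): chars_in_quartet=4 acc=0x99247F -> emit 99 24 7F, reset; bytes_emitted=3
After char 4 ('4'=56): chars_in_quartet=1 acc=0x38 bytes_emitted=3
After char 5 ('n'=39): chars_in_quartet=2 acc=0xE27 bytes_emitted=3
After char 6 ('5'=57): chars_in_quartet=3 acc=0x389F9 bytes_emitted=3
After char 7 ('N'=13): chars_in_quartet=4 acc=0xE27E4D -> emit E2 7E 4D, reset; bytes_emitted=6
After char 8 ('/'=63): chars_in_quartet=1 acc=0x3F bytes_emitted=6
After char 9 ('e'=30): chars_in_quartet=2 acc=0xFDE bytes_emitted=6
After char 10 ('K'=10): chars_in_quartet=3 acc=0x3F78A bytes_emitted=6
After char 11 ('p'=41): chars_in_quartet=4 acc=0xFDE2A9 -> emit FD E2 A9, reset; bytes_emitted=9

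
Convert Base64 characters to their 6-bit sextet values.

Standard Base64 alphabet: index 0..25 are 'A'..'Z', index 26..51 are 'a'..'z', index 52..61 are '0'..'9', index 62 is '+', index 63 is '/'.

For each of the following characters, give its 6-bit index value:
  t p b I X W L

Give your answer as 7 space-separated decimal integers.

Answer: 45 41 27 8 23 22 11

Derivation:
't': a..z range, 26 + ord('t') − ord('a') = 45
'p': a..z range, 26 + ord('p') − ord('a') = 41
'b': a..z range, 26 + ord('b') − ord('a') = 27
'I': A..Z range, ord('I') − ord('A') = 8
'X': A..Z range, ord('X') − ord('A') = 23
'W': A..Z range, ord('W') − ord('A') = 22
'L': A..Z range, ord('L') − ord('A') = 11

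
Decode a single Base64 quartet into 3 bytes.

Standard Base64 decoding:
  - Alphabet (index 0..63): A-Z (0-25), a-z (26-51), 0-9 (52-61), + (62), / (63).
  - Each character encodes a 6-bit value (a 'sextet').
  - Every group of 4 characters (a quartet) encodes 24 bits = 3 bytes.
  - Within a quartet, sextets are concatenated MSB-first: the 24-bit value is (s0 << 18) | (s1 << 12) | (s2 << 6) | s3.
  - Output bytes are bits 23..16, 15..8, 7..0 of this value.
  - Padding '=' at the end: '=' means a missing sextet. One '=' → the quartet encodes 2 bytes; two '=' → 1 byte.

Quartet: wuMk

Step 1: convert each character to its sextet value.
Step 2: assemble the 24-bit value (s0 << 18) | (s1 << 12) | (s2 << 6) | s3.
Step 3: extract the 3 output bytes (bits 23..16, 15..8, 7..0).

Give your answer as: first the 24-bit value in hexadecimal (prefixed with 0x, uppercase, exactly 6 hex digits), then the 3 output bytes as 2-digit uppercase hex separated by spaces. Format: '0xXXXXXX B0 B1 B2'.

Answer: 0xC2E324 C2 E3 24

Derivation:
Sextets: w=48, u=46, M=12, k=36
24-bit: (48<<18) | (46<<12) | (12<<6) | 36
      = 0xC00000 | 0x02E000 | 0x000300 | 0x000024
      = 0xC2E324
Bytes: (v>>16)&0xFF=C2, (v>>8)&0xFF=E3, v&0xFF=24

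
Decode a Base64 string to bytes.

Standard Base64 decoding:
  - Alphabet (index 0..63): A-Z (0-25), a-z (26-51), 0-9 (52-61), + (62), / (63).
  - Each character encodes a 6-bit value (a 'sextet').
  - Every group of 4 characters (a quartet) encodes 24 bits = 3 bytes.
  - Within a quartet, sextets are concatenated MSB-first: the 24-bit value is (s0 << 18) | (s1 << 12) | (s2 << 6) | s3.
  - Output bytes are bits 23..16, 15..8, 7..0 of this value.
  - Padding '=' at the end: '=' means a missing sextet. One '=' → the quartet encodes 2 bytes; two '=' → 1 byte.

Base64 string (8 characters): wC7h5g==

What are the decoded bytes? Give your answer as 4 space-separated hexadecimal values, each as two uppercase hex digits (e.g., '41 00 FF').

Answer: C0 2E E1 E6

Derivation:
After char 0 ('w'=48): chars_in_quartet=1 acc=0x30 bytes_emitted=0
After char 1 ('C'=2): chars_in_quartet=2 acc=0xC02 bytes_emitted=0
After char 2 ('7'=59): chars_in_quartet=3 acc=0x300BB bytes_emitted=0
After char 3 ('h'=33): chars_in_quartet=4 acc=0xC02EE1 -> emit C0 2E E1, reset; bytes_emitted=3
After char 4 ('5'=57): chars_in_quartet=1 acc=0x39 bytes_emitted=3
After char 5 ('g'=32): chars_in_quartet=2 acc=0xE60 bytes_emitted=3
Padding '==': partial quartet acc=0xE60 -> emit E6; bytes_emitted=4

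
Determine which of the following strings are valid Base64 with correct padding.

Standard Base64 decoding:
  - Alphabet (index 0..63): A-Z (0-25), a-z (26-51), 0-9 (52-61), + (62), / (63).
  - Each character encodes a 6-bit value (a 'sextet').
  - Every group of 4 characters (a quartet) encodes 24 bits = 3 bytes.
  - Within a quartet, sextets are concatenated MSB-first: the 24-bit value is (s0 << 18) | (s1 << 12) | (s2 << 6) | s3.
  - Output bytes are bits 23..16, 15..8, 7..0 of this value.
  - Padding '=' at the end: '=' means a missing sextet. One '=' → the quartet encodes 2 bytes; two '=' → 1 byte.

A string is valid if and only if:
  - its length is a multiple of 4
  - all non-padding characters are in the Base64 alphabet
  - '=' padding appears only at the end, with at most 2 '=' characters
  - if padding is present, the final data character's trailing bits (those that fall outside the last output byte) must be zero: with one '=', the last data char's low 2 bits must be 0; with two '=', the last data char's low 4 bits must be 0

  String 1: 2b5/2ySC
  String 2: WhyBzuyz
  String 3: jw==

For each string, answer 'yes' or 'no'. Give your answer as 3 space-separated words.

String 1: '2b5/2ySC' → valid
String 2: 'WhyBzuyz' → valid
String 3: 'jw==' → valid

Answer: yes yes yes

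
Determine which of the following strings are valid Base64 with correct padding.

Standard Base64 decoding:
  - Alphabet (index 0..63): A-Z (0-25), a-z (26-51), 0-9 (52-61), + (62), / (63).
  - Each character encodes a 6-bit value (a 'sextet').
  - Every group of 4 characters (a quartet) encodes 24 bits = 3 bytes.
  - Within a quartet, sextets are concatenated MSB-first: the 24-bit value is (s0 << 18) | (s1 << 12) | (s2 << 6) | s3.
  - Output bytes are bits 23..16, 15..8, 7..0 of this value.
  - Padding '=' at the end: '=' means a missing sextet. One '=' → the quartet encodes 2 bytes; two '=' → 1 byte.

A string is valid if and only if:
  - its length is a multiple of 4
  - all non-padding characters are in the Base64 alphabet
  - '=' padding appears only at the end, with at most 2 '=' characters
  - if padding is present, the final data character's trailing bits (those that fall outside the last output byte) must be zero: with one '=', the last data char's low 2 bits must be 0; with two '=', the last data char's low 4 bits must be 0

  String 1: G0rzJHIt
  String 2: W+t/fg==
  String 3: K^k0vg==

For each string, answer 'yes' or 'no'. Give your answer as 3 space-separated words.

String 1: 'G0rzJHIt' → valid
String 2: 'W+t/fg==' → valid
String 3: 'K^k0vg==' → invalid (bad char(s): ['^'])

Answer: yes yes no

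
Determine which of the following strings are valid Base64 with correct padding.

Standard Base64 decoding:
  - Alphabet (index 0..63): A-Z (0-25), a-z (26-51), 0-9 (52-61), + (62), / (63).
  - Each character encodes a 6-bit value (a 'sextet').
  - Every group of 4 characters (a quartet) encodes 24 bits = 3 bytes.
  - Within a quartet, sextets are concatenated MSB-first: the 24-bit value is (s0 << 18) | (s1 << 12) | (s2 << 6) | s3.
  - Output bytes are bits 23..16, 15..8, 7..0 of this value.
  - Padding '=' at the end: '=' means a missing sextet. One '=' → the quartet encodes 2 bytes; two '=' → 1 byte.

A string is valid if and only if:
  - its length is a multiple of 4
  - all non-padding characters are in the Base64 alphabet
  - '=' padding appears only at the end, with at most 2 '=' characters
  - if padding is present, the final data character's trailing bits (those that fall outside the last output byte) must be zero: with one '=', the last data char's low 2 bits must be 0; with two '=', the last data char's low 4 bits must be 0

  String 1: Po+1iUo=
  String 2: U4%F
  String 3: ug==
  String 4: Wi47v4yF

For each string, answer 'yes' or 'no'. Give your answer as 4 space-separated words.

String 1: 'Po+1iUo=' → valid
String 2: 'U4%F' → invalid (bad char(s): ['%'])
String 3: 'ug==' → valid
String 4: 'Wi47v4yF' → valid

Answer: yes no yes yes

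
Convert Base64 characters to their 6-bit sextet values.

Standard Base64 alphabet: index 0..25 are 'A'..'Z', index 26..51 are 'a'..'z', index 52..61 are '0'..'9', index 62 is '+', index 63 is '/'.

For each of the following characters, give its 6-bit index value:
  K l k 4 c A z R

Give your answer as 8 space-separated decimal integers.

'K': A..Z range, ord('K') − ord('A') = 10
'l': a..z range, 26 + ord('l') − ord('a') = 37
'k': a..z range, 26 + ord('k') − ord('a') = 36
'4': 0..9 range, 52 + ord('4') − ord('0') = 56
'c': a..z range, 26 + ord('c') − ord('a') = 28
'A': A..Z range, ord('A') − ord('A') = 0
'z': a..z range, 26 + ord('z') − ord('a') = 51
'R': A..Z range, ord('R') − ord('A') = 17

Answer: 10 37 36 56 28 0 51 17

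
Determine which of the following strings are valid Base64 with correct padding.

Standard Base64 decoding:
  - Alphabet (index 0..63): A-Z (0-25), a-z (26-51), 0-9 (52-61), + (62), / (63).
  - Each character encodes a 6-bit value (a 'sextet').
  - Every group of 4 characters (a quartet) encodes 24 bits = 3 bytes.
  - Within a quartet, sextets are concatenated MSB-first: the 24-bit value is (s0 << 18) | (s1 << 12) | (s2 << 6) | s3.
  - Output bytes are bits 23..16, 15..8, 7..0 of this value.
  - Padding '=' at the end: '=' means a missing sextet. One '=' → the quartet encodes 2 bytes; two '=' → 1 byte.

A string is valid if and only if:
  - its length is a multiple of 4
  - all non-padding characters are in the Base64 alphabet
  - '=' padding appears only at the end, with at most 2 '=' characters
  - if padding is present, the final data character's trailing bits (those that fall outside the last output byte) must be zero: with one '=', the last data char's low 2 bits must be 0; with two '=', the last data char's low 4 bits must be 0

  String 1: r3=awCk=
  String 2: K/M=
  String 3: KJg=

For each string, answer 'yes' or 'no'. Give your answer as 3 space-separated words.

Answer: no yes yes

Derivation:
String 1: 'r3=awCk=' → invalid (bad char(s): ['=']; '=' in middle)
String 2: 'K/M=' → valid
String 3: 'KJg=' → valid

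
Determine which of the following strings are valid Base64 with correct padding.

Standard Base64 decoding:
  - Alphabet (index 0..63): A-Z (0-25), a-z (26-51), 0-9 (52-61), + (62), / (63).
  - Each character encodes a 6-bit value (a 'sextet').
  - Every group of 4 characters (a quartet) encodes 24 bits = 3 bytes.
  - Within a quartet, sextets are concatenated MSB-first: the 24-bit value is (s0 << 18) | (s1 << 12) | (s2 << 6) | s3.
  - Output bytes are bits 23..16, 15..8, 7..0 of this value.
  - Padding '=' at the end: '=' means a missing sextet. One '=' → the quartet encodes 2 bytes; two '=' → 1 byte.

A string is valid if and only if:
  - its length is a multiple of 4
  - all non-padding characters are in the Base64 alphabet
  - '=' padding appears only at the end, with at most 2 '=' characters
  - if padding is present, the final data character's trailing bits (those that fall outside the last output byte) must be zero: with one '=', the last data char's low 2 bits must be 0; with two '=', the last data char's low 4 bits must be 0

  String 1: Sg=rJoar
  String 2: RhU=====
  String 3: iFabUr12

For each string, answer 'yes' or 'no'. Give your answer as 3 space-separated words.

Answer: no no yes

Derivation:
String 1: 'Sg=rJoar' → invalid (bad char(s): ['=']; '=' in middle)
String 2: 'RhU=====' → invalid (5 pad chars (max 2))
String 3: 'iFabUr12' → valid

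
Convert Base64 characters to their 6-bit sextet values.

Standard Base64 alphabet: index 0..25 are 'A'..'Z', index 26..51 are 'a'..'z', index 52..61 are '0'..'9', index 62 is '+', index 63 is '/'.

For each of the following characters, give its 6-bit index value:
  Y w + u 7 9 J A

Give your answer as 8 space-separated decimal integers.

Answer: 24 48 62 46 59 61 9 0

Derivation:
'Y': A..Z range, ord('Y') − ord('A') = 24
'w': a..z range, 26 + ord('w') − ord('a') = 48
'+': index 62
'u': a..z range, 26 + ord('u') − ord('a') = 46
'7': 0..9 range, 52 + ord('7') − ord('0') = 59
'9': 0..9 range, 52 + ord('9') − ord('0') = 61
'J': A..Z range, ord('J') − ord('A') = 9
'A': A..Z range, ord('A') − ord('A') = 0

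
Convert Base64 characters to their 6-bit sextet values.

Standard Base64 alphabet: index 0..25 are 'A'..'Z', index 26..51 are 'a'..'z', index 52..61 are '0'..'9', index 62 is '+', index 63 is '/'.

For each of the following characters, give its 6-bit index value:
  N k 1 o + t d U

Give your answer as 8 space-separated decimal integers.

'N': A..Z range, ord('N') − ord('A') = 13
'k': a..z range, 26 + ord('k') − ord('a') = 36
'1': 0..9 range, 52 + ord('1') − ord('0') = 53
'o': a..z range, 26 + ord('o') − ord('a') = 40
'+': index 62
't': a..z range, 26 + ord('t') − ord('a') = 45
'd': a..z range, 26 + ord('d') − ord('a') = 29
'U': A..Z range, ord('U') − ord('A') = 20

Answer: 13 36 53 40 62 45 29 20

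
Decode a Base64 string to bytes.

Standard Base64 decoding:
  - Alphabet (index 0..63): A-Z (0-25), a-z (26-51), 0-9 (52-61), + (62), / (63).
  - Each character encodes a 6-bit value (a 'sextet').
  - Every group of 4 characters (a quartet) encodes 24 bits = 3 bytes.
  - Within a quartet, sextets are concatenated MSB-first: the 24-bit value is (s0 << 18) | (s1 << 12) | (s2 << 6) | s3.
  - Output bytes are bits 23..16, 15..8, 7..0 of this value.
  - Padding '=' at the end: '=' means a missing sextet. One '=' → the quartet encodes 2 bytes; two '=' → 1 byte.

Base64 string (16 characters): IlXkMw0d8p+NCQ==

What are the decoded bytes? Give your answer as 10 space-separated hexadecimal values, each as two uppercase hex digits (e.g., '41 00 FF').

After char 0 ('I'=8): chars_in_quartet=1 acc=0x8 bytes_emitted=0
After char 1 ('l'=37): chars_in_quartet=2 acc=0x225 bytes_emitted=0
After char 2 ('X'=23): chars_in_quartet=3 acc=0x8957 bytes_emitted=0
After char 3 ('k'=36): chars_in_quartet=4 acc=0x2255E4 -> emit 22 55 E4, reset; bytes_emitted=3
After char 4 ('M'=12): chars_in_quartet=1 acc=0xC bytes_emitted=3
After char 5 ('w'=48): chars_in_quartet=2 acc=0x330 bytes_emitted=3
After char 6 ('0'=52): chars_in_quartet=3 acc=0xCC34 bytes_emitted=3
After char 7 ('d'=29): chars_in_quartet=4 acc=0x330D1D -> emit 33 0D 1D, reset; bytes_emitted=6
After char 8 ('8'=60): chars_in_quartet=1 acc=0x3C bytes_emitted=6
After char 9 ('p'=41): chars_in_quartet=2 acc=0xF29 bytes_emitted=6
After char 10 ('+'=62): chars_in_quartet=3 acc=0x3CA7E bytes_emitted=6
After char 11 ('N'=13): chars_in_quartet=4 acc=0xF29F8D -> emit F2 9F 8D, reset; bytes_emitted=9
After char 12 ('C'=2): chars_in_quartet=1 acc=0x2 bytes_emitted=9
After char 13 ('Q'=16): chars_in_quartet=2 acc=0x90 bytes_emitted=9
Padding '==': partial quartet acc=0x90 -> emit 09; bytes_emitted=10

Answer: 22 55 E4 33 0D 1D F2 9F 8D 09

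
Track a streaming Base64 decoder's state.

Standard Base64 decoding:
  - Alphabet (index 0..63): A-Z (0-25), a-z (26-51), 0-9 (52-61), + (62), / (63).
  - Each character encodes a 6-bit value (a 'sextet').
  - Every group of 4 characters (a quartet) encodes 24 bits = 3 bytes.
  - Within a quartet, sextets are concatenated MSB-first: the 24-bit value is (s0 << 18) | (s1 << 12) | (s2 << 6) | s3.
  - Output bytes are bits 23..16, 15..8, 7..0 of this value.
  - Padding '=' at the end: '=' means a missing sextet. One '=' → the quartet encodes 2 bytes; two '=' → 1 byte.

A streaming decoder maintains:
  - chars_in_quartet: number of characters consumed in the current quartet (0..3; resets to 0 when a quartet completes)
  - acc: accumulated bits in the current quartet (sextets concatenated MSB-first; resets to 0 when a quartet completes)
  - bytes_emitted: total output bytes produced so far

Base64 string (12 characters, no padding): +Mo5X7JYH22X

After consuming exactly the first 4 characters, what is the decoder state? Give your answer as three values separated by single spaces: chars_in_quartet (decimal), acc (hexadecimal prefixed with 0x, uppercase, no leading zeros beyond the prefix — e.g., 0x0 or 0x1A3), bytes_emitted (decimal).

Answer: 0 0x0 3

Derivation:
After char 0 ('+'=62): chars_in_quartet=1 acc=0x3E bytes_emitted=0
After char 1 ('M'=12): chars_in_quartet=2 acc=0xF8C bytes_emitted=0
After char 2 ('o'=40): chars_in_quartet=3 acc=0x3E328 bytes_emitted=0
After char 3 ('5'=57): chars_in_quartet=4 acc=0xF8CA39 -> emit F8 CA 39, reset; bytes_emitted=3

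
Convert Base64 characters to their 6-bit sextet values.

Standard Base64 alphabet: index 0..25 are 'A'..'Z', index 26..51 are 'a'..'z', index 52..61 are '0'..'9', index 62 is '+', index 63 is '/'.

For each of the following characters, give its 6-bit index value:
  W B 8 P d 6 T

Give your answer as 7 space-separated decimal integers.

'W': A..Z range, ord('W') − ord('A') = 22
'B': A..Z range, ord('B') − ord('A') = 1
'8': 0..9 range, 52 + ord('8') − ord('0') = 60
'P': A..Z range, ord('P') − ord('A') = 15
'd': a..z range, 26 + ord('d') − ord('a') = 29
'6': 0..9 range, 52 + ord('6') − ord('0') = 58
'T': A..Z range, ord('T') − ord('A') = 19

Answer: 22 1 60 15 29 58 19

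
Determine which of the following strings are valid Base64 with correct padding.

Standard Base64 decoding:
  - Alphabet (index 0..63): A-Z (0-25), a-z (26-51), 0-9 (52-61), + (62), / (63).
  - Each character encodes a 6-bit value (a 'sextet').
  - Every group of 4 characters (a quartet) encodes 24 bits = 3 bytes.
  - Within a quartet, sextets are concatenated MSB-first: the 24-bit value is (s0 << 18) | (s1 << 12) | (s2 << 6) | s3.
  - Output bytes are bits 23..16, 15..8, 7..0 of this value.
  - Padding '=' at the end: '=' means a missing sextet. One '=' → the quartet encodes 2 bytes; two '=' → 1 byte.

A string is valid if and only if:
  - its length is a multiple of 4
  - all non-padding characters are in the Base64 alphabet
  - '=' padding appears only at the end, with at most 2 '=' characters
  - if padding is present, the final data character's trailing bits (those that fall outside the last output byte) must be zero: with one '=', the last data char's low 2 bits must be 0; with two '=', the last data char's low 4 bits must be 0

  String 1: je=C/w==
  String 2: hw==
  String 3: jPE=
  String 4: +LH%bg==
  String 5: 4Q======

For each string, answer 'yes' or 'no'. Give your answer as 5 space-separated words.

String 1: 'je=C/w==' → invalid (bad char(s): ['=']; '=' in middle)
String 2: 'hw==' → valid
String 3: 'jPE=' → valid
String 4: '+LH%bg==' → invalid (bad char(s): ['%'])
String 5: '4Q======' → invalid (6 pad chars (max 2))

Answer: no yes yes no no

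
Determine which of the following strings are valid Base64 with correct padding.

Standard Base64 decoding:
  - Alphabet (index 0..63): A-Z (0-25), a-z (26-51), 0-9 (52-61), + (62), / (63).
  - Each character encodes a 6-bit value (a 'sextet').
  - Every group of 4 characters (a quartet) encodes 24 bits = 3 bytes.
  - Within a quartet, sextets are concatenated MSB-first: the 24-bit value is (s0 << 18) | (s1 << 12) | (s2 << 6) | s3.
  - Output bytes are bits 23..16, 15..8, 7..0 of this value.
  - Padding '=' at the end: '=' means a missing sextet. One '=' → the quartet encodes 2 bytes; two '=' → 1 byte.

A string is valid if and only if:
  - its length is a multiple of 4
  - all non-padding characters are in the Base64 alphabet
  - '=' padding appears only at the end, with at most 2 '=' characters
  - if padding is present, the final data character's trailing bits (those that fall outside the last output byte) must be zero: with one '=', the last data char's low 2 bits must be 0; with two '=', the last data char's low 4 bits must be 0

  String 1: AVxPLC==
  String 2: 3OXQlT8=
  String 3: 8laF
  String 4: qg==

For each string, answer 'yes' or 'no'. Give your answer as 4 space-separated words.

String 1: 'AVxPLC==' → invalid (bad trailing bits)
String 2: '3OXQlT8=' → valid
String 3: '8laF' → valid
String 4: 'qg==' → valid

Answer: no yes yes yes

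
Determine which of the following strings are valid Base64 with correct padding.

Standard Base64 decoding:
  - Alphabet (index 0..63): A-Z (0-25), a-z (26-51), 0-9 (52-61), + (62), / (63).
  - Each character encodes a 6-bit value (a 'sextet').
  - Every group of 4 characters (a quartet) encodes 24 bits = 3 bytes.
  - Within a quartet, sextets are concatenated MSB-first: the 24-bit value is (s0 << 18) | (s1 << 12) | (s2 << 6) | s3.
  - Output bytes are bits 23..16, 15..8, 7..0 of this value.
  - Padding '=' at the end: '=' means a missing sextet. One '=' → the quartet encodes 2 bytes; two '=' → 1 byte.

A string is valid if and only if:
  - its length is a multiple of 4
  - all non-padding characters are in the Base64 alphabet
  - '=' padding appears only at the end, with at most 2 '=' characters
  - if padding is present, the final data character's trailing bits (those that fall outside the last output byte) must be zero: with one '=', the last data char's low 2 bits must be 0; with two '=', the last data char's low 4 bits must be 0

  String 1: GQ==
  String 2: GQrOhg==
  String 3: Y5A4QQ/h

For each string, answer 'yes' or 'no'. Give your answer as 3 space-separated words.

Answer: yes yes yes

Derivation:
String 1: 'GQ==' → valid
String 2: 'GQrOhg==' → valid
String 3: 'Y5A4QQ/h' → valid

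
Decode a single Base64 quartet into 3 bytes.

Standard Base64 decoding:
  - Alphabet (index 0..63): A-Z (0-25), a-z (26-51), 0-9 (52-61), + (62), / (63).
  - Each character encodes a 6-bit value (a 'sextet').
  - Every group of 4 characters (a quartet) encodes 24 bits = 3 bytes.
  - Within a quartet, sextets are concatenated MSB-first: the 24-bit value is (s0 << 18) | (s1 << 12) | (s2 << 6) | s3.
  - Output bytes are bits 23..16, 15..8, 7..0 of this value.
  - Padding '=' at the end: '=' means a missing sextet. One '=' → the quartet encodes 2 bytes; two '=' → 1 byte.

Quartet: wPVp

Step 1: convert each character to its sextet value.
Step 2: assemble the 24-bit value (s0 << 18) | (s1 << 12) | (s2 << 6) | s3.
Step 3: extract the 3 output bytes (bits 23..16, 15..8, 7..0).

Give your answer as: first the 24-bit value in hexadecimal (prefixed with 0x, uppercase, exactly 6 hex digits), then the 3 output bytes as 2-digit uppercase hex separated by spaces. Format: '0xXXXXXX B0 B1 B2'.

Sextets: w=48, P=15, V=21, p=41
24-bit: (48<<18) | (15<<12) | (21<<6) | 41
      = 0xC00000 | 0x00F000 | 0x000540 | 0x000029
      = 0xC0F569
Bytes: (v>>16)&0xFF=C0, (v>>8)&0xFF=F5, v&0xFF=69

Answer: 0xC0F569 C0 F5 69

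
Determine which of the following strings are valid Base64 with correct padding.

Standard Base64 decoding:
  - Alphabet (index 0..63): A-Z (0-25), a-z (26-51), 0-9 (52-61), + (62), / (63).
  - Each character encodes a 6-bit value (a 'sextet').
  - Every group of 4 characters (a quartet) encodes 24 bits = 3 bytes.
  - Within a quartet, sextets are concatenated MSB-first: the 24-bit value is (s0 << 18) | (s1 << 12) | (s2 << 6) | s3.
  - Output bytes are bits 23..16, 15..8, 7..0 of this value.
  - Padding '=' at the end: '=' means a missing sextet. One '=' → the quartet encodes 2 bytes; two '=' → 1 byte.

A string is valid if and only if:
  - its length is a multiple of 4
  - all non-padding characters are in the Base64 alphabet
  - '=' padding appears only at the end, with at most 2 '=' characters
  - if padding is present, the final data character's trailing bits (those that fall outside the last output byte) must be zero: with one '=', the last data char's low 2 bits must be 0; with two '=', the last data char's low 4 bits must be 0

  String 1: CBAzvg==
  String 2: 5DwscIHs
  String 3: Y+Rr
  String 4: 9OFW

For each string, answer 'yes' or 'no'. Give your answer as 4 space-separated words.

String 1: 'CBAzvg==' → valid
String 2: '5DwscIHs' → valid
String 3: 'Y+Rr' → valid
String 4: '9OFW' → valid

Answer: yes yes yes yes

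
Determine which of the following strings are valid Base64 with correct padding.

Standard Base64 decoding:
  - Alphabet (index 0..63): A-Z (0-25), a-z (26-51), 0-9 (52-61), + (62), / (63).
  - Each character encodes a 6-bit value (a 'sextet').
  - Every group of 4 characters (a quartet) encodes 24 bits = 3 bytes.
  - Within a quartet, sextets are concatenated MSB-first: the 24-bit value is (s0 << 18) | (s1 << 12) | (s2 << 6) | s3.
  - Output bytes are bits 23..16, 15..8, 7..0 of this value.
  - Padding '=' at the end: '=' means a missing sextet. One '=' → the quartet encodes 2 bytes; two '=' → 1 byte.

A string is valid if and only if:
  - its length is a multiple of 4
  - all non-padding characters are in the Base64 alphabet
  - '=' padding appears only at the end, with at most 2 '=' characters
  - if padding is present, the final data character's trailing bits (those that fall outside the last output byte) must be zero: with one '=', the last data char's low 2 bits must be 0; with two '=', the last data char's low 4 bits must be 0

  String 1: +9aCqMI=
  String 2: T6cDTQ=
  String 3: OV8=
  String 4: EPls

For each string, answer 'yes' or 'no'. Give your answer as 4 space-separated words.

String 1: '+9aCqMI=' → valid
String 2: 'T6cDTQ=' → invalid (len=7 not mult of 4)
String 3: 'OV8=' → valid
String 4: 'EPls' → valid

Answer: yes no yes yes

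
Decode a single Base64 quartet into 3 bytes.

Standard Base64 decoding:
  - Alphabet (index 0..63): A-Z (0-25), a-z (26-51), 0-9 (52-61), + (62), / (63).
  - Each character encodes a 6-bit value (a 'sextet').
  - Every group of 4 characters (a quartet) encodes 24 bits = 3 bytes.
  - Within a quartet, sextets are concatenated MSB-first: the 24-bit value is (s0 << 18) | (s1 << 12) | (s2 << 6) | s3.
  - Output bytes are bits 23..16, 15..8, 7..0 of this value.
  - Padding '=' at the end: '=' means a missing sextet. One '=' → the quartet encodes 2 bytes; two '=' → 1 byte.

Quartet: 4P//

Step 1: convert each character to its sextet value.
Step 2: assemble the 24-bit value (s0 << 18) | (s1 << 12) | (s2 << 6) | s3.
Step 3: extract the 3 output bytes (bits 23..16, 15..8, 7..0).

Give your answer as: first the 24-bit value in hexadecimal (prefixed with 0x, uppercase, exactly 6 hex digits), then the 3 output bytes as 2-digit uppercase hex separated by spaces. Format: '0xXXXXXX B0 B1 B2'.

Sextets: 4=56, P=15, /=63, /=63
24-bit: (56<<18) | (15<<12) | (63<<6) | 63
      = 0xE00000 | 0x00F000 | 0x000FC0 | 0x00003F
      = 0xE0FFFF
Bytes: (v>>16)&0xFF=E0, (v>>8)&0xFF=FF, v&0xFF=FF

Answer: 0xE0FFFF E0 FF FF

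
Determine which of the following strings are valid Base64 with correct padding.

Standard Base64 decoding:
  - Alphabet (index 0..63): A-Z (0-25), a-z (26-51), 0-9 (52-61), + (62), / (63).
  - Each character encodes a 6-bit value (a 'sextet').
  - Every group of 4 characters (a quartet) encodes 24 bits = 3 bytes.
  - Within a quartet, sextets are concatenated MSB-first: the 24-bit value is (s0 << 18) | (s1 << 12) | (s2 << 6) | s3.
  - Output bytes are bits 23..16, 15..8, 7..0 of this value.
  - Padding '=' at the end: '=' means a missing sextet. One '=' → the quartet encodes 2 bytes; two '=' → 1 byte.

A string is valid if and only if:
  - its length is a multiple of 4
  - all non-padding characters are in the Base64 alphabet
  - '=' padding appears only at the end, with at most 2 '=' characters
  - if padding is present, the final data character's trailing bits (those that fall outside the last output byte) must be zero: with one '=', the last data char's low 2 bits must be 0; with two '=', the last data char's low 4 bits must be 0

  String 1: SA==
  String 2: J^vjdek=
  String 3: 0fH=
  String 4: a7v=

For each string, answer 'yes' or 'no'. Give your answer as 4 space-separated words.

Answer: yes no no no

Derivation:
String 1: 'SA==' → valid
String 2: 'J^vjdek=' → invalid (bad char(s): ['^'])
String 3: '0fH=' → invalid (bad trailing bits)
String 4: 'a7v=' → invalid (bad trailing bits)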